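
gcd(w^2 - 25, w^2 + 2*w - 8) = 1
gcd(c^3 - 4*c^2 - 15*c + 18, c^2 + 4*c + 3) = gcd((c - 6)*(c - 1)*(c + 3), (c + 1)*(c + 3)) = c + 3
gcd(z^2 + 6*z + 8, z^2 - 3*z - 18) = 1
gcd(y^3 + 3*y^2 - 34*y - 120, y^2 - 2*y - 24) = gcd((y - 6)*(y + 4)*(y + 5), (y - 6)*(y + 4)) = y^2 - 2*y - 24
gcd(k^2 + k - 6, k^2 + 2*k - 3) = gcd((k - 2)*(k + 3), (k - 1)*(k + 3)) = k + 3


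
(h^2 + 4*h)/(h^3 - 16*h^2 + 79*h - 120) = h*(h + 4)/(h^3 - 16*h^2 + 79*h - 120)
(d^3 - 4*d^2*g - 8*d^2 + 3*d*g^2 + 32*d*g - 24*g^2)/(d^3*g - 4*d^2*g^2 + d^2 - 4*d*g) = (d^3 - 4*d^2*g - 8*d^2 + 3*d*g^2 + 32*d*g - 24*g^2)/(d*(d^2*g - 4*d*g^2 + d - 4*g))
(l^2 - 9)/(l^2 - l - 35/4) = 4*(9 - l^2)/(-4*l^2 + 4*l + 35)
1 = 1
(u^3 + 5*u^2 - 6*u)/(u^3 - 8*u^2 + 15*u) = (u^2 + 5*u - 6)/(u^2 - 8*u + 15)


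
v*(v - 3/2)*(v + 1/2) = v^3 - v^2 - 3*v/4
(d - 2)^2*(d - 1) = d^3 - 5*d^2 + 8*d - 4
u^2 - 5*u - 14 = (u - 7)*(u + 2)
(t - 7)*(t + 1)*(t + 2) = t^3 - 4*t^2 - 19*t - 14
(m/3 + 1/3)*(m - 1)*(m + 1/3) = m^3/3 + m^2/9 - m/3 - 1/9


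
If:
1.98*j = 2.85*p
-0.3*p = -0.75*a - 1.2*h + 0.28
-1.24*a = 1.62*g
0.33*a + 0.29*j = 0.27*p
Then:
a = -0.44674012855831*p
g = 0.341949234205126*p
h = 0.529212580348944*p + 0.233333333333333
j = 1.43939393939394*p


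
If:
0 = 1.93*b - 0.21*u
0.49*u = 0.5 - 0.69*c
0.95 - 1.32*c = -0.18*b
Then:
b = 0.00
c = 0.72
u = 0.01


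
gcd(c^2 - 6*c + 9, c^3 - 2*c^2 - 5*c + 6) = c - 3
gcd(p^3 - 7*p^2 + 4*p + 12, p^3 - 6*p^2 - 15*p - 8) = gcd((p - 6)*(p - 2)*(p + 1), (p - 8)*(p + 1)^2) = p + 1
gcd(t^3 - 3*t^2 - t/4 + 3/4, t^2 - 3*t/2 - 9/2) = t - 3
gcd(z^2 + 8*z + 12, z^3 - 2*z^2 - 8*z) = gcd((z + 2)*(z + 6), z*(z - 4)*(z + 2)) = z + 2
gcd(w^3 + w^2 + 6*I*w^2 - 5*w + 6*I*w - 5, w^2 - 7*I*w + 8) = w + I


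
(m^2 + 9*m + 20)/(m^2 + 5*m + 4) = (m + 5)/(m + 1)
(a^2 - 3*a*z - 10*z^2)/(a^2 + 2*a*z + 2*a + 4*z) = (a - 5*z)/(a + 2)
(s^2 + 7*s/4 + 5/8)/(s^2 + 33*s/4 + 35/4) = (s + 1/2)/(s + 7)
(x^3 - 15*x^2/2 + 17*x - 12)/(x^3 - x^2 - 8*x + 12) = (x^2 - 11*x/2 + 6)/(x^2 + x - 6)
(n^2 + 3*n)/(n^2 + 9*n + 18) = n/(n + 6)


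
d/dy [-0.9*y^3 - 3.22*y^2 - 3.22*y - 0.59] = -2.7*y^2 - 6.44*y - 3.22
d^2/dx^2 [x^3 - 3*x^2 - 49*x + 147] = 6*x - 6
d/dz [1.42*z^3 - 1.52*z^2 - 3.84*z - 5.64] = 4.26*z^2 - 3.04*z - 3.84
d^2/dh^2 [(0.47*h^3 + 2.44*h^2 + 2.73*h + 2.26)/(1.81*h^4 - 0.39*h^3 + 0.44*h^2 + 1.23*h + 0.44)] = (3.079534*h^9 + 47.962104*h^8 + 94.7448119999999*h^7 + 99.614074*h^6 - 105.140292*h^5 - 41.40165*h^4 - 21.425584*h^3 - 21.164388*h^2 + 7.040352*h + 3.953052)/(5.929741*h^12 - 3.833037*h^11 + 5.150355*h^10 + 10.165914*h^9 + 0.366929999999999*h^8 + 4.348593*h^7 + 9.337091*h^6 + 4.368699*h^5 + 2.03742*h^4 + 3.063123*h^3 + 2.25258*h^2 + 0.714384*h + 0.085184)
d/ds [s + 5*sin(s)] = 5*cos(s) + 1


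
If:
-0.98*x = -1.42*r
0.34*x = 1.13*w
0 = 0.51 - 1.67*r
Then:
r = 0.31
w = 0.13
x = 0.44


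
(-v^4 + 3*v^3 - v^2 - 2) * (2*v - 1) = -2*v^5 + 7*v^4 - 5*v^3 + v^2 - 4*v + 2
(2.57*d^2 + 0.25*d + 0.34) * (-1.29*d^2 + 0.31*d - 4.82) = -3.3153*d^4 + 0.4742*d^3 - 12.7485*d^2 - 1.0996*d - 1.6388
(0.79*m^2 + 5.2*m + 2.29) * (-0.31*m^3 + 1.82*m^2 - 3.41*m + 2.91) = -0.2449*m^5 - 0.1742*m^4 + 6.0602*m^3 - 11.2653*m^2 + 7.3231*m + 6.6639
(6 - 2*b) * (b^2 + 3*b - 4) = -2*b^3 + 26*b - 24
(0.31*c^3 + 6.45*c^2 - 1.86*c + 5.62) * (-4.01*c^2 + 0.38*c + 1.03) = -1.2431*c^5 - 25.7467*c^4 + 10.2289*c^3 - 16.5995*c^2 + 0.2198*c + 5.7886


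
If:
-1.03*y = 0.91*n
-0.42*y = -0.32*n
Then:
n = 0.00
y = 0.00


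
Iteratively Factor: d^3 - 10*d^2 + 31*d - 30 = (d - 3)*(d^2 - 7*d + 10) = (d - 3)*(d - 2)*(d - 5)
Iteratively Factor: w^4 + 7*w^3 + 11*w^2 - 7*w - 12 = (w + 4)*(w^3 + 3*w^2 - w - 3) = (w + 1)*(w + 4)*(w^2 + 2*w - 3) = (w + 1)*(w + 3)*(w + 4)*(w - 1)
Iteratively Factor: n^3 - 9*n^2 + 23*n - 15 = (n - 1)*(n^2 - 8*n + 15) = (n - 3)*(n - 1)*(n - 5)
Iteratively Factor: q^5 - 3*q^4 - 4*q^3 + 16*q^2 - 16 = (q - 2)*(q^4 - q^3 - 6*q^2 + 4*q + 8) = (q - 2)^2*(q^3 + q^2 - 4*q - 4) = (q - 2)^2*(q + 2)*(q^2 - q - 2) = (q - 2)^2*(q + 1)*(q + 2)*(q - 2)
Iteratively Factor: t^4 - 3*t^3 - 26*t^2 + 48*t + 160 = (t - 5)*(t^3 + 2*t^2 - 16*t - 32) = (t - 5)*(t - 4)*(t^2 + 6*t + 8) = (t - 5)*(t - 4)*(t + 2)*(t + 4)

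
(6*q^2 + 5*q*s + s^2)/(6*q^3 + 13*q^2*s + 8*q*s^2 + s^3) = (6*q^2 + 5*q*s + s^2)/(6*q^3 + 13*q^2*s + 8*q*s^2 + s^3)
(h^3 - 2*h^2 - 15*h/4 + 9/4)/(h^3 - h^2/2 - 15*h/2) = (4*h^2 + 4*h - 3)/(2*h*(2*h + 5))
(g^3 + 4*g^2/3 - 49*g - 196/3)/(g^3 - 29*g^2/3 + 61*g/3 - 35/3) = (3*g^2 + 25*g + 28)/(3*g^2 - 8*g + 5)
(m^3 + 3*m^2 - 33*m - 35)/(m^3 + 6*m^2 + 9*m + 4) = (m^2 + 2*m - 35)/(m^2 + 5*m + 4)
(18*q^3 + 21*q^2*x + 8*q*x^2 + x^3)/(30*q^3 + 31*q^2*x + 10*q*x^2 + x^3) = (3*q + x)/(5*q + x)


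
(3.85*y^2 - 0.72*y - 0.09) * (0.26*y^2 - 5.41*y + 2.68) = 1.001*y^4 - 21.0157*y^3 + 14.1898*y^2 - 1.4427*y - 0.2412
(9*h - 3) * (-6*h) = -54*h^2 + 18*h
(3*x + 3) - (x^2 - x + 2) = -x^2 + 4*x + 1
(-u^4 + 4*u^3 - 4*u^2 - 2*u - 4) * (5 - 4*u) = 4*u^5 - 21*u^4 + 36*u^3 - 12*u^2 + 6*u - 20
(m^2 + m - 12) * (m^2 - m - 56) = m^4 - 69*m^2 - 44*m + 672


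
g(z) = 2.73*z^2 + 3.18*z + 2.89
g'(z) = 5.46*z + 3.18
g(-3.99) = 33.66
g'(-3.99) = -18.61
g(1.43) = 13.02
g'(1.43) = 10.99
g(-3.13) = 19.68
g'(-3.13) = -13.91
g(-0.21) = 2.34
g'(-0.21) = 2.03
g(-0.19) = 2.38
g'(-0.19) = 2.14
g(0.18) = 3.55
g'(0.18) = 4.16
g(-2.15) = 8.67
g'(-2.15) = -8.56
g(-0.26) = 2.25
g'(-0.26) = 1.76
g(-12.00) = 357.85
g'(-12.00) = -62.34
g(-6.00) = 82.09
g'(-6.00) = -29.58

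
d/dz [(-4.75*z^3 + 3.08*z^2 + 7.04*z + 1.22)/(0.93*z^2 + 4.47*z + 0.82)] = (-4.4175*z^4 - 42.465*z^3 - 4.4646*z^2 + 2.782*z + 0.3194)/(0.8649*z^4 + 8.3142*z^3 + 21.5061*z^2 + 7.3308*z + 0.6724)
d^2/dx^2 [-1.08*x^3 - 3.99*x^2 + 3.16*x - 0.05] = -6.48*x - 7.98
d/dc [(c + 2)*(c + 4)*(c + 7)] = 3*c^2 + 26*c + 50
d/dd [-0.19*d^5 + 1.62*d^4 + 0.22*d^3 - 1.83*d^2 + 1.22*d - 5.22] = -0.95*d^4 + 6.48*d^3 + 0.66*d^2 - 3.66*d + 1.22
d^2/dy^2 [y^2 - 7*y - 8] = 2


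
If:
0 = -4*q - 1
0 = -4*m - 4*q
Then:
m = 1/4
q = -1/4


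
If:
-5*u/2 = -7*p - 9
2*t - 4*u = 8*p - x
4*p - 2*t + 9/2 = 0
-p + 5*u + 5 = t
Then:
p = -83/44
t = -67/44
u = -37/22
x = -413/22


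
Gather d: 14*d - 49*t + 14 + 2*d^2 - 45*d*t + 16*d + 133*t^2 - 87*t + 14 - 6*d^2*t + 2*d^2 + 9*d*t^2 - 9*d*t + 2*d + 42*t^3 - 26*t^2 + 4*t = d^2*(4 - 6*t) + d*(9*t^2 - 54*t + 32) + 42*t^3 + 107*t^2 - 132*t + 28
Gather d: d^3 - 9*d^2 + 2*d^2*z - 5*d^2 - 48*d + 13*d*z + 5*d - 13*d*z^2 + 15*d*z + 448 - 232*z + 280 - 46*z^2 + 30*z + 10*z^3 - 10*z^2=d^3 + d^2*(2*z - 14) + d*(-13*z^2 + 28*z - 43) + 10*z^3 - 56*z^2 - 202*z + 728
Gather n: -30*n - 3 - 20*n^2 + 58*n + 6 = -20*n^2 + 28*n + 3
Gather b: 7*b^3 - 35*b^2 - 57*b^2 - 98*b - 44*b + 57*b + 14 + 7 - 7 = 7*b^3 - 92*b^2 - 85*b + 14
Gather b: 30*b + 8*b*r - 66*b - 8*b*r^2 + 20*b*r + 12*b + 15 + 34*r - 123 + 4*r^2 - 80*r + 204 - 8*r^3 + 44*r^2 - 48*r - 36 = b*(-8*r^2 + 28*r - 24) - 8*r^3 + 48*r^2 - 94*r + 60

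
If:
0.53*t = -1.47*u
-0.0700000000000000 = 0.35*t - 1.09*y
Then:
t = 3.11428571428571*y - 0.2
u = 0.072108843537415 - 1.12283770651118*y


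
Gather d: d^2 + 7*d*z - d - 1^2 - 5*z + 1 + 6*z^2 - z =d^2 + d*(7*z - 1) + 6*z^2 - 6*z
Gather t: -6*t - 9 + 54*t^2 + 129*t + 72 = 54*t^2 + 123*t + 63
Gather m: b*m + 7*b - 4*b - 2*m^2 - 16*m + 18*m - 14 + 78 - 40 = 3*b - 2*m^2 + m*(b + 2) + 24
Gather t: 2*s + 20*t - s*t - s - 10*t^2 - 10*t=s - 10*t^2 + t*(10 - s)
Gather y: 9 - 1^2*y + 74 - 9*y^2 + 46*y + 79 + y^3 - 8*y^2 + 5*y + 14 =y^3 - 17*y^2 + 50*y + 176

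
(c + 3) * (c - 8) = c^2 - 5*c - 24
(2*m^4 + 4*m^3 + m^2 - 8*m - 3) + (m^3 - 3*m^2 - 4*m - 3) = 2*m^4 + 5*m^3 - 2*m^2 - 12*m - 6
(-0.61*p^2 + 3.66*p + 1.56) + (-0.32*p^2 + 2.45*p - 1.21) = -0.93*p^2 + 6.11*p + 0.35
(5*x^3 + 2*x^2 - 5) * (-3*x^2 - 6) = -15*x^5 - 6*x^4 - 30*x^3 + 3*x^2 + 30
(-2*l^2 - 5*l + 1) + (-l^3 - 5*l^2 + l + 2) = -l^3 - 7*l^2 - 4*l + 3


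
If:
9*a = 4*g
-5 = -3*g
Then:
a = 20/27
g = 5/3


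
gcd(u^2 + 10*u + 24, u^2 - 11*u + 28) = 1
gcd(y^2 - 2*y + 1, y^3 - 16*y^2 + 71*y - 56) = y - 1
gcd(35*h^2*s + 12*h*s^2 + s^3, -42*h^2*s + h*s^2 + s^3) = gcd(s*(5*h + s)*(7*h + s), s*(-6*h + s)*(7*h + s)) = 7*h*s + s^2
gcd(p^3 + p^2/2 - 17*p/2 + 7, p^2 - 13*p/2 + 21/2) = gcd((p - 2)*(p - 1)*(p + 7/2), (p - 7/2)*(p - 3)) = 1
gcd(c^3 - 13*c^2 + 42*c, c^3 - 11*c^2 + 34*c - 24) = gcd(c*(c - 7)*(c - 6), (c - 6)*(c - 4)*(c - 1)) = c - 6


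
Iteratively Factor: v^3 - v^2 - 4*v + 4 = (v - 1)*(v^2 - 4) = (v - 1)*(v + 2)*(v - 2)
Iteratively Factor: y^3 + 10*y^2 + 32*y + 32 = (y + 4)*(y^2 + 6*y + 8) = (y + 4)^2*(y + 2)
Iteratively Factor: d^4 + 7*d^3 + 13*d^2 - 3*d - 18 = (d - 1)*(d^3 + 8*d^2 + 21*d + 18) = (d - 1)*(d + 2)*(d^2 + 6*d + 9) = (d - 1)*(d + 2)*(d + 3)*(d + 3)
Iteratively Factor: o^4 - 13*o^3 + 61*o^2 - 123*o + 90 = (o - 2)*(o^3 - 11*o^2 + 39*o - 45) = (o - 3)*(o - 2)*(o^2 - 8*o + 15) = (o - 5)*(o - 3)*(o - 2)*(o - 3)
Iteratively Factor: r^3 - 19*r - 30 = (r - 5)*(r^2 + 5*r + 6) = (r - 5)*(r + 2)*(r + 3)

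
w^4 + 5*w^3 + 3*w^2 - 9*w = w*(w - 1)*(w + 3)^2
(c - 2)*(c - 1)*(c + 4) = c^3 + c^2 - 10*c + 8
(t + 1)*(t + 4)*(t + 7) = t^3 + 12*t^2 + 39*t + 28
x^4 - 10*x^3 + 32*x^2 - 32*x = x*(x - 4)^2*(x - 2)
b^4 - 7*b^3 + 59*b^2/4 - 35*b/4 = b*(b - 7/2)*(b - 5/2)*(b - 1)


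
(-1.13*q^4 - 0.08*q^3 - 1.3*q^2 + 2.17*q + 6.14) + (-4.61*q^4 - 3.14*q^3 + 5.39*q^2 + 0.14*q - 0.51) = -5.74*q^4 - 3.22*q^3 + 4.09*q^2 + 2.31*q + 5.63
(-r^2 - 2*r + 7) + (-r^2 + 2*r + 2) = 9 - 2*r^2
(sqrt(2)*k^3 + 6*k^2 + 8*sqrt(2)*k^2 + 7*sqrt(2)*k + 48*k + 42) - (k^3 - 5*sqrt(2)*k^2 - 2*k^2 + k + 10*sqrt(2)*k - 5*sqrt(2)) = -k^3 + sqrt(2)*k^3 + 8*k^2 + 13*sqrt(2)*k^2 - 3*sqrt(2)*k + 47*k + 5*sqrt(2) + 42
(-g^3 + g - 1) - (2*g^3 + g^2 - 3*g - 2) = -3*g^3 - g^2 + 4*g + 1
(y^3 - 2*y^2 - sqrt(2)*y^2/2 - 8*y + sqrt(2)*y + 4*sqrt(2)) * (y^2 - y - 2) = y^5 - 3*y^4 - sqrt(2)*y^4/2 - 8*y^3 + 3*sqrt(2)*y^3/2 + 4*sqrt(2)*y^2 + 12*y^2 - 6*sqrt(2)*y + 16*y - 8*sqrt(2)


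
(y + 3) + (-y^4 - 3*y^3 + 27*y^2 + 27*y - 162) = -y^4 - 3*y^3 + 27*y^2 + 28*y - 159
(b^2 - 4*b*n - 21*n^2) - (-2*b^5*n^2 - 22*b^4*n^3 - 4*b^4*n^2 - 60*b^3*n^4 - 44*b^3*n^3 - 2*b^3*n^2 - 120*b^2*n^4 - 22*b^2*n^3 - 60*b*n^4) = 2*b^5*n^2 + 22*b^4*n^3 + 4*b^4*n^2 + 60*b^3*n^4 + 44*b^3*n^3 + 2*b^3*n^2 + 120*b^2*n^4 + 22*b^2*n^3 + b^2 + 60*b*n^4 - 4*b*n - 21*n^2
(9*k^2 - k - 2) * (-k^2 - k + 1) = -9*k^4 - 8*k^3 + 12*k^2 + k - 2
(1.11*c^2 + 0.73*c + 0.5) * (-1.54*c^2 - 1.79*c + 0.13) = -1.7094*c^4 - 3.1111*c^3 - 1.9324*c^2 - 0.8001*c + 0.065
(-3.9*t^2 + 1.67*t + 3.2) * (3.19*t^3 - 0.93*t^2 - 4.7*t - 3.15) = -12.441*t^5 + 8.9543*t^4 + 26.9849*t^3 + 1.46*t^2 - 20.3005*t - 10.08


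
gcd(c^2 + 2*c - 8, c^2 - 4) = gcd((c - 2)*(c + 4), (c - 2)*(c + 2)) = c - 2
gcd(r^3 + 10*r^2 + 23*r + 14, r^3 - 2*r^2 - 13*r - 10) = r^2 + 3*r + 2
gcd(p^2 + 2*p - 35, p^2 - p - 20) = p - 5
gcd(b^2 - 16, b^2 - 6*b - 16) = 1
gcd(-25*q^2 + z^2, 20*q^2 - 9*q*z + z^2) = -5*q + z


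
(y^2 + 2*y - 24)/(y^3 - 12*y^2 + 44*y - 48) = (y + 6)/(y^2 - 8*y + 12)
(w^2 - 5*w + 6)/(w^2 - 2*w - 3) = (w - 2)/(w + 1)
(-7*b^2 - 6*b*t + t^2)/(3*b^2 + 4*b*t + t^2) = (-7*b + t)/(3*b + t)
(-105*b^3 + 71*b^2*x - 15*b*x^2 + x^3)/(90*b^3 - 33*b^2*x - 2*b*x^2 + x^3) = (-7*b + x)/(6*b + x)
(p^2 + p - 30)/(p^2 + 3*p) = (p^2 + p - 30)/(p*(p + 3))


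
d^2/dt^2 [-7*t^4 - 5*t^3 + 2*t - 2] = 6*t*(-14*t - 5)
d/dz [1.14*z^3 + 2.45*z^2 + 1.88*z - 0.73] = 3.42*z^2 + 4.9*z + 1.88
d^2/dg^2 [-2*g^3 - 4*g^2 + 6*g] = -12*g - 8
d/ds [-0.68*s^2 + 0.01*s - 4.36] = 0.01 - 1.36*s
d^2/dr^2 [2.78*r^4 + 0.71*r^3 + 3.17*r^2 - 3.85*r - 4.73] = 33.36*r^2 + 4.26*r + 6.34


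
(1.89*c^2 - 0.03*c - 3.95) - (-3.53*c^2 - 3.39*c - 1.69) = 5.42*c^2 + 3.36*c - 2.26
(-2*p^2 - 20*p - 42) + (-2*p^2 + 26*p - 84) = -4*p^2 + 6*p - 126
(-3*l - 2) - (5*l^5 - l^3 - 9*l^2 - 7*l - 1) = -5*l^5 + l^3 + 9*l^2 + 4*l - 1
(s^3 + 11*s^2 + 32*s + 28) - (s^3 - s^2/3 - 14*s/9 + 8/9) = 34*s^2/3 + 302*s/9 + 244/9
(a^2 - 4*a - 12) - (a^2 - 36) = 24 - 4*a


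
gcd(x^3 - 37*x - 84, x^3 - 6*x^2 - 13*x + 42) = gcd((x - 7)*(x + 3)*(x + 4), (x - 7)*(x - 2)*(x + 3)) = x^2 - 4*x - 21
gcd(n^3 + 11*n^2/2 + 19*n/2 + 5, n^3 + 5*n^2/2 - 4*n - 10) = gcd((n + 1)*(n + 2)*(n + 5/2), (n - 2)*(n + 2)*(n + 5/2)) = n^2 + 9*n/2 + 5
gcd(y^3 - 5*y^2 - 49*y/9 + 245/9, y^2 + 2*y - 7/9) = y + 7/3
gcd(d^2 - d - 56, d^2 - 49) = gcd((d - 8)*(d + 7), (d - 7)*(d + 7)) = d + 7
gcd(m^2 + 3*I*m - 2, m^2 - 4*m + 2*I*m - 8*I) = m + 2*I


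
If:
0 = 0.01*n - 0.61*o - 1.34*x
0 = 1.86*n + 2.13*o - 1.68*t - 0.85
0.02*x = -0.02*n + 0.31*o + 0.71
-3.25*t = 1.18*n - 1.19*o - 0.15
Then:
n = 1.68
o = -2.12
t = -1.34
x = 0.98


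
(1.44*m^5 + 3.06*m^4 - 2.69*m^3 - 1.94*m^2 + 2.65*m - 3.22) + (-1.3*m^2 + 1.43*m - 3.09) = 1.44*m^5 + 3.06*m^4 - 2.69*m^3 - 3.24*m^2 + 4.08*m - 6.31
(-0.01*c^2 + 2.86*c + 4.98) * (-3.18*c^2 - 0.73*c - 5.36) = 0.0318*c^4 - 9.0875*c^3 - 17.8706*c^2 - 18.965*c - 26.6928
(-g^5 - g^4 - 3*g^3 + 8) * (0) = 0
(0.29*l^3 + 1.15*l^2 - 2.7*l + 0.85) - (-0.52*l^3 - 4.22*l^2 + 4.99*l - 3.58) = 0.81*l^3 + 5.37*l^2 - 7.69*l + 4.43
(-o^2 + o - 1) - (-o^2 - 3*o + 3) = 4*o - 4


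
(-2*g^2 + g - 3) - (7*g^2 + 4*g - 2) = -9*g^2 - 3*g - 1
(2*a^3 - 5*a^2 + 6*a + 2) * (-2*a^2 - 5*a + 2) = -4*a^5 + 17*a^3 - 44*a^2 + 2*a + 4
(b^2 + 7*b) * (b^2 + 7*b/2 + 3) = b^4 + 21*b^3/2 + 55*b^2/2 + 21*b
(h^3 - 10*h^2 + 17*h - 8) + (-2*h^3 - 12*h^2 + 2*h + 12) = -h^3 - 22*h^2 + 19*h + 4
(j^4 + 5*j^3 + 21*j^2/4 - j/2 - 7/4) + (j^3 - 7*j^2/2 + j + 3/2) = j^4 + 6*j^3 + 7*j^2/4 + j/2 - 1/4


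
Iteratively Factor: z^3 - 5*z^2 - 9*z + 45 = (z - 5)*(z^2 - 9) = (z - 5)*(z + 3)*(z - 3)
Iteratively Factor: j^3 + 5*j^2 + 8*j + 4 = (j + 2)*(j^2 + 3*j + 2) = (j + 2)^2*(j + 1)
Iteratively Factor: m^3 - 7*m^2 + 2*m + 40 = (m - 4)*(m^2 - 3*m - 10) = (m - 4)*(m + 2)*(m - 5)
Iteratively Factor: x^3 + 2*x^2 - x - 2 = (x + 2)*(x^2 - 1) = (x + 1)*(x + 2)*(x - 1)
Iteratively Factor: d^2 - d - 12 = (d - 4)*(d + 3)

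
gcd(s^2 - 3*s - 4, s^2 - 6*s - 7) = s + 1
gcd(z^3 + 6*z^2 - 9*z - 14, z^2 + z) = z + 1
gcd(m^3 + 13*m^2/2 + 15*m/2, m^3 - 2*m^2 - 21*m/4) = m^2 + 3*m/2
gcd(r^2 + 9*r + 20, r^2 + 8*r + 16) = r + 4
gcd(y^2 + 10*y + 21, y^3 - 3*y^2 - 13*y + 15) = y + 3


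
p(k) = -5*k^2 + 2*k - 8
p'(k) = 2 - 10*k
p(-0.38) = -9.48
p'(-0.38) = 5.80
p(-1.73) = -26.42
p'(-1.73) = 19.30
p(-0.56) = -10.69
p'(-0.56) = 7.60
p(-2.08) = -33.79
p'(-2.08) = 22.80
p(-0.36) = -9.37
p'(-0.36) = 5.60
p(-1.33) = -19.50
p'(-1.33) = 15.30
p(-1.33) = -19.50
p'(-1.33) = 15.30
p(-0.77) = -12.50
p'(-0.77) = 9.70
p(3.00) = -47.00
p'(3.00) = -28.00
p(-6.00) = -200.00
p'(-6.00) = 62.00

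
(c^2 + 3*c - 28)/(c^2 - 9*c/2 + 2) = 2*(c + 7)/(2*c - 1)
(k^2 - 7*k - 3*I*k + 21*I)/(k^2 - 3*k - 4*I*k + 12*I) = (k^2 - 7*k - 3*I*k + 21*I)/(k^2 - 3*k - 4*I*k + 12*I)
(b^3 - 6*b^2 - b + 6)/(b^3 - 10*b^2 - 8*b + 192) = (b^2 - 1)/(b^2 - 4*b - 32)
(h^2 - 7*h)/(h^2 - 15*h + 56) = h/(h - 8)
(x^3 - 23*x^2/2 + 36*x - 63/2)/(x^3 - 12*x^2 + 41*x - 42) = (x - 3/2)/(x - 2)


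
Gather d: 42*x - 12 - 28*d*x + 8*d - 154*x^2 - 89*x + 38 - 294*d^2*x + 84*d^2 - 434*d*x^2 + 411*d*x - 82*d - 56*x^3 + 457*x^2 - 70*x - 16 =d^2*(84 - 294*x) + d*(-434*x^2 + 383*x - 74) - 56*x^3 + 303*x^2 - 117*x + 10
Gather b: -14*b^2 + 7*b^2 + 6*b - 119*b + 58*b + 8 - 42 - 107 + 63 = -7*b^2 - 55*b - 78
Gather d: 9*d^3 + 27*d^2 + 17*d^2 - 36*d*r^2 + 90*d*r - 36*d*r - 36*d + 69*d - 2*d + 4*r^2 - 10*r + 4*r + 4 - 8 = 9*d^3 + 44*d^2 + d*(-36*r^2 + 54*r + 31) + 4*r^2 - 6*r - 4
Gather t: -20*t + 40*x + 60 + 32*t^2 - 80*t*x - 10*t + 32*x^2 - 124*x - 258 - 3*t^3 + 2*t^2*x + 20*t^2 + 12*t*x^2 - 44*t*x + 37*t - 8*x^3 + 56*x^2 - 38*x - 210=-3*t^3 + t^2*(2*x + 52) + t*(12*x^2 - 124*x + 7) - 8*x^3 + 88*x^2 - 122*x - 408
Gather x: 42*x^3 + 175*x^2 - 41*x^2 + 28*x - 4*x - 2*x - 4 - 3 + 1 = 42*x^3 + 134*x^2 + 22*x - 6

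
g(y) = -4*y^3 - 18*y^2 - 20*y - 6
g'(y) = -12*y^2 - 36*y - 20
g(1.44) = -84.07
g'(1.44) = -96.72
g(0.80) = -35.57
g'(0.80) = -56.48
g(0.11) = -8.42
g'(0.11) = -24.11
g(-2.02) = -6.08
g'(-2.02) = 3.76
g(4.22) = -711.56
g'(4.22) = -385.62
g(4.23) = -715.42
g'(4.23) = -386.99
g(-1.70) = -4.37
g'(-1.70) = 6.52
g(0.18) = -10.21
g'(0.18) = -26.87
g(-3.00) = 0.00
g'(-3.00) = -20.00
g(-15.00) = 9744.00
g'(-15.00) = -2180.00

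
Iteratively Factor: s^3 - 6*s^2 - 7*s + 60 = (s - 5)*(s^2 - s - 12) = (s - 5)*(s - 4)*(s + 3)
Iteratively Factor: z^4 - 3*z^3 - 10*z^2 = (z - 5)*(z^3 + 2*z^2) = z*(z - 5)*(z^2 + 2*z) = z*(z - 5)*(z + 2)*(z)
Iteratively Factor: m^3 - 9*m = (m + 3)*(m^2 - 3*m) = m*(m + 3)*(m - 3)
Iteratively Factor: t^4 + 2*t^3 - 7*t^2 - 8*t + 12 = (t + 3)*(t^3 - t^2 - 4*t + 4) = (t + 2)*(t + 3)*(t^2 - 3*t + 2) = (t - 1)*(t + 2)*(t + 3)*(t - 2)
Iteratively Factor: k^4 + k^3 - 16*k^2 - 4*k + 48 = (k + 4)*(k^3 - 3*k^2 - 4*k + 12) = (k + 2)*(k + 4)*(k^2 - 5*k + 6) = (k - 2)*(k + 2)*(k + 4)*(k - 3)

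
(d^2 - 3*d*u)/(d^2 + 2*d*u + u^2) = d*(d - 3*u)/(d^2 + 2*d*u + u^2)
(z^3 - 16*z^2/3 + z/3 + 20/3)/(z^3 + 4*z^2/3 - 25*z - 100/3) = (3*z^2 - z - 4)/(3*z^2 + 19*z + 20)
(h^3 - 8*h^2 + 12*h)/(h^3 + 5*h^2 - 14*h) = (h - 6)/(h + 7)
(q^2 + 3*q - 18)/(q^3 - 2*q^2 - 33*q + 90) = 1/(q - 5)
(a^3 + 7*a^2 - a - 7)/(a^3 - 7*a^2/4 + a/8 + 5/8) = 8*(a^2 + 8*a + 7)/(8*a^2 - 6*a - 5)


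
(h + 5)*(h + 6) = h^2 + 11*h + 30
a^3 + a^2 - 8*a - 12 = (a - 3)*(a + 2)^2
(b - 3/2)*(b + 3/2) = b^2 - 9/4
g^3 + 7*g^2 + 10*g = g*(g + 2)*(g + 5)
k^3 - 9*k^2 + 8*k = k*(k - 8)*(k - 1)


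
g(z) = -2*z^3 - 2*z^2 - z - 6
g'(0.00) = -1.00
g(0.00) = -6.00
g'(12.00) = -913.00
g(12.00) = -3762.00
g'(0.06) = -1.26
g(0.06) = -6.07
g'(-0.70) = -1.14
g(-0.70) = -5.59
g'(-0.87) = -2.06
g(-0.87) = -5.33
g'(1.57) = -22.07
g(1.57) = -20.24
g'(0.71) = -6.86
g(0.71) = -8.43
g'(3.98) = -111.96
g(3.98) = -167.75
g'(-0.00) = -1.00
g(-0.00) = -6.00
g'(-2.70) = -33.94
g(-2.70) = 21.49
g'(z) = -6*z^2 - 4*z - 1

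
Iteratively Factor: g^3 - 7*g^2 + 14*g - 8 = (g - 4)*(g^2 - 3*g + 2) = (g - 4)*(g - 2)*(g - 1)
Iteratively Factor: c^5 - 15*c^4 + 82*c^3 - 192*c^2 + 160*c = (c - 2)*(c^4 - 13*c^3 + 56*c^2 - 80*c) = (c - 4)*(c - 2)*(c^3 - 9*c^2 + 20*c) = c*(c - 4)*(c - 2)*(c^2 - 9*c + 20) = c*(c - 4)^2*(c - 2)*(c - 5)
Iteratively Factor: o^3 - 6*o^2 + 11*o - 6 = (o - 3)*(o^2 - 3*o + 2) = (o - 3)*(o - 1)*(o - 2)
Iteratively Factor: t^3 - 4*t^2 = (t - 4)*(t^2) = t*(t - 4)*(t)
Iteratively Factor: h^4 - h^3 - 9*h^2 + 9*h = (h - 1)*(h^3 - 9*h) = (h - 3)*(h - 1)*(h^2 + 3*h) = h*(h - 3)*(h - 1)*(h + 3)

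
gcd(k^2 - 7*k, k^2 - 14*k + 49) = k - 7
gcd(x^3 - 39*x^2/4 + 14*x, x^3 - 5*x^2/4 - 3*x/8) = x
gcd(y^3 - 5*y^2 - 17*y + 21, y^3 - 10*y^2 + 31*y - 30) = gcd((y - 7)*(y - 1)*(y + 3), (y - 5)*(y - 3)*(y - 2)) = 1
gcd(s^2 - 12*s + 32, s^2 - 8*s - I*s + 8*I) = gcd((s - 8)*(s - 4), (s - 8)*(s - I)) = s - 8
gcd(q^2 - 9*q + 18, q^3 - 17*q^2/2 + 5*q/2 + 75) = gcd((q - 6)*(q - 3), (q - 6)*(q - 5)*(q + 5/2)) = q - 6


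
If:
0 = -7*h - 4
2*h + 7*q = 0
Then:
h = -4/7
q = 8/49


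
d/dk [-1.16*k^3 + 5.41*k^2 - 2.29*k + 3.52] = -3.48*k^2 + 10.82*k - 2.29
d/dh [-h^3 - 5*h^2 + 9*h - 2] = -3*h^2 - 10*h + 9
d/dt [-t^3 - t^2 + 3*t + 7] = -3*t^2 - 2*t + 3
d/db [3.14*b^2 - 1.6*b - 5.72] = 6.28*b - 1.6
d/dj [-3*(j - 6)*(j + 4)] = 6 - 6*j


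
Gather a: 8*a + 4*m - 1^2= 8*a + 4*m - 1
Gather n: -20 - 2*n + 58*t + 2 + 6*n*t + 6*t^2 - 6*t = n*(6*t - 2) + 6*t^2 + 52*t - 18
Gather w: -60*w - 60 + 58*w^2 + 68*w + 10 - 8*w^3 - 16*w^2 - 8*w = -8*w^3 + 42*w^2 - 50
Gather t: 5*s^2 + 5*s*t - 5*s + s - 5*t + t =5*s^2 - 4*s + t*(5*s - 4)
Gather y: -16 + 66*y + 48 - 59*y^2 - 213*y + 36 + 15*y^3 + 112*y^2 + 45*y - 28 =15*y^3 + 53*y^2 - 102*y + 40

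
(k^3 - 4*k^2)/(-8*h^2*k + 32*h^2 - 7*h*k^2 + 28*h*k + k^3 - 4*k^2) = -k^2/(8*h^2 + 7*h*k - k^2)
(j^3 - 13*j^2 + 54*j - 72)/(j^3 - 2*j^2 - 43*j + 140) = (j^2 - 9*j + 18)/(j^2 + 2*j - 35)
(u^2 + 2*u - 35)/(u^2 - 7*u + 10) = (u + 7)/(u - 2)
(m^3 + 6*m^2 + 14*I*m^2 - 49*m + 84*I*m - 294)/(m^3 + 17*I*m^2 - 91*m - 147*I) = (m + 6)/(m + 3*I)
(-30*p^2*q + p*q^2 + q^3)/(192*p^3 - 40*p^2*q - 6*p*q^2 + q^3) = q*(-5*p + q)/(32*p^2 - 12*p*q + q^2)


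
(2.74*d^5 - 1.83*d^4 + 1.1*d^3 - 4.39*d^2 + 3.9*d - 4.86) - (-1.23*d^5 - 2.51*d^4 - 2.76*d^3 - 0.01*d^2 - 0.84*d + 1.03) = 3.97*d^5 + 0.68*d^4 + 3.86*d^3 - 4.38*d^2 + 4.74*d - 5.89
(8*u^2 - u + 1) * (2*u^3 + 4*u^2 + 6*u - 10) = 16*u^5 + 30*u^4 + 46*u^3 - 82*u^2 + 16*u - 10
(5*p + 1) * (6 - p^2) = -5*p^3 - p^2 + 30*p + 6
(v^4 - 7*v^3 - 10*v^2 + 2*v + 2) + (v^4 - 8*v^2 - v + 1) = 2*v^4 - 7*v^3 - 18*v^2 + v + 3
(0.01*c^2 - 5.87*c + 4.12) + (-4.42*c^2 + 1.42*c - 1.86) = -4.41*c^2 - 4.45*c + 2.26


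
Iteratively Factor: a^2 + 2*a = (a)*(a + 2)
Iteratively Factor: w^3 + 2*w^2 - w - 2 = (w - 1)*(w^2 + 3*w + 2) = (w - 1)*(w + 2)*(w + 1)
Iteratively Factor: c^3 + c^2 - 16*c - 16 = (c + 4)*(c^2 - 3*c - 4) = (c + 1)*(c + 4)*(c - 4)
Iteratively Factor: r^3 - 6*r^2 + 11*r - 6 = (r - 3)*(r^2 - 3*r + 2) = (r - 3)*(r - 1)*(r - 2)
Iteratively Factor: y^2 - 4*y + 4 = (y - 2)*(y - 2)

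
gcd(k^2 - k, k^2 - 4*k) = k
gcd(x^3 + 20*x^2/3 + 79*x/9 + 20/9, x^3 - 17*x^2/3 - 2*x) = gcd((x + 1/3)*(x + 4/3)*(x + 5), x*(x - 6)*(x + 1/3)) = x + 1/3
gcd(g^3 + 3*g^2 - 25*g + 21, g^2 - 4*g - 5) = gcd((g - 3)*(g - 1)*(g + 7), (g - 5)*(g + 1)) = 1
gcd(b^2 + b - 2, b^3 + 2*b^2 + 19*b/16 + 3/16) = 1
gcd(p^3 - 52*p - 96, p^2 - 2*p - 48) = p^2 - 2*p - 48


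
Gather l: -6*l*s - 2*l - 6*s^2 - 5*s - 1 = l*(-6*s - 2) - 6*s^2 - 5*s - 1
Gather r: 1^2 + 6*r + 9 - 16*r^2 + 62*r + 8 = -16*r^2 + 68*r + 18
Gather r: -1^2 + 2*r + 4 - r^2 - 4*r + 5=-r^2 - 2*r + 8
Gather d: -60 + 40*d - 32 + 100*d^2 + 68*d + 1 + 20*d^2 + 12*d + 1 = 120*d^2 + 120*d - 90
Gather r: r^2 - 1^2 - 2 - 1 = r^2 - 4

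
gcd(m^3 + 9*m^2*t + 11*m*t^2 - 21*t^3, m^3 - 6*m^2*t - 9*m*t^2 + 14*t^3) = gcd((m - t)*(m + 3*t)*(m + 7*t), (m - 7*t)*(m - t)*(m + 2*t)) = -m + t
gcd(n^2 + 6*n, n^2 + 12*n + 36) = n + 6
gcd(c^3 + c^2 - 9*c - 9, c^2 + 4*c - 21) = c - 3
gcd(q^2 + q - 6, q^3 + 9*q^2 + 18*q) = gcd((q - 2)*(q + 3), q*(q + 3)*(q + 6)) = q + 3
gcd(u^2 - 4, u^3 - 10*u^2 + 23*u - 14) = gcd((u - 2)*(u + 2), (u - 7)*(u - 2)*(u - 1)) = u - 2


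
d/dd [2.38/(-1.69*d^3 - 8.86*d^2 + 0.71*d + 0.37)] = (12.0666*d^2 + 42.1736*d - 1.6898)/(1.69*d^3 + 8.86*d^2 - 0.71*d - 0.37)^2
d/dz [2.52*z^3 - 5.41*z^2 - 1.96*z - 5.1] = 7.56*z^2 - 10.82*z - 1.96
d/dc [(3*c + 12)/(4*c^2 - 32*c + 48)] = 3*(c^2 - 8*c - 2*(c - 4)*(c + 4) + 12)/(4*(c^2 - 8*c + 12)^2)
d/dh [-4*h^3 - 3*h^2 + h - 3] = -12*h^2 - 6*h + 1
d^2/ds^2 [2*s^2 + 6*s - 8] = 4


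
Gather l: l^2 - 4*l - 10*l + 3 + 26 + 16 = l^2 - 14*l + 45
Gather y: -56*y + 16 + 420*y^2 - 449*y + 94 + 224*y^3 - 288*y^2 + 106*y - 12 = 224*y^3 + 132*y^2 - 399*y + 98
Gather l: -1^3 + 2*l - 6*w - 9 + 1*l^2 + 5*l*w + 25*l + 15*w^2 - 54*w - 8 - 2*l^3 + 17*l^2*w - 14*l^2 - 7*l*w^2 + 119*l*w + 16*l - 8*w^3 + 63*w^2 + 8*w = -2*l^3 + l^2*(17*w - 13) + l*(-7*w^2 + 124*w + 43) - 8*w^3 + 78*w^2 - 52*w - 18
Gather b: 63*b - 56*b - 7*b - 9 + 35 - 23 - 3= 0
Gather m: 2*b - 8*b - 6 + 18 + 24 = 36 - 6*b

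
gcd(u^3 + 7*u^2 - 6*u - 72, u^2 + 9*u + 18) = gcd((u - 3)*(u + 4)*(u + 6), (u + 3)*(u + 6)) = u + 6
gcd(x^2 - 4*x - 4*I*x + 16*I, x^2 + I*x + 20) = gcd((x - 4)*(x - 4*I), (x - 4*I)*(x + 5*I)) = x - 4*I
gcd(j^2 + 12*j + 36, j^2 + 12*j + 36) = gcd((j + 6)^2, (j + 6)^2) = j^2 + 12*j + 36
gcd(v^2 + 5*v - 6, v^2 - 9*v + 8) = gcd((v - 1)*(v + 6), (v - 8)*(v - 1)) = v - 1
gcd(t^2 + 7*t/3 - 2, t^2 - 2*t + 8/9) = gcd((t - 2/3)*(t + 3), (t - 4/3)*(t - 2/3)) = t - 2/3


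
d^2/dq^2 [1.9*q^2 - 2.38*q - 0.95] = 3.80000000000000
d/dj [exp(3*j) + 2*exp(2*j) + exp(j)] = (3*exp(2*j) + 4*exp(j) + 1)*exp(j)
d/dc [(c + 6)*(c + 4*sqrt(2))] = 2*c + 4*sqrt(2) + 6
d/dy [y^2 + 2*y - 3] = 2*y + 2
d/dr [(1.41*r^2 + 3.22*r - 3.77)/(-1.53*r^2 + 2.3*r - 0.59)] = (8.1696*r^2 - 13.2*r + 6.7712)/(2.3409*r^4 - 7.038*r^3 + 7.0954*r^2 - 2.714*r + 0.3481)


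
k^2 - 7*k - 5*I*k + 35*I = (k - 7)*(k - 5*I)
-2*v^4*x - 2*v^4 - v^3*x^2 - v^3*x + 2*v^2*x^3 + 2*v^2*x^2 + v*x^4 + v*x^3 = (-v + x)*(v + x)*(2*v + x)*(v*x + v)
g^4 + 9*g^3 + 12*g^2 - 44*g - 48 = (g - 2)*(g + 1)*(g + 4)*(g + 6)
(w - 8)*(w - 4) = w^2 - 12*w + 32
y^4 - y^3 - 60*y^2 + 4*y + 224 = (y - 8)*(y - 2)*(y + 2)*(y + 7)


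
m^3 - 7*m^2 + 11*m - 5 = (m - 5)*(m - 1)^2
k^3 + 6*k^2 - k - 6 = (k - 1)*(k + 1)*(k + 6)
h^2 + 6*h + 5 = (h + 1)*(h + 5)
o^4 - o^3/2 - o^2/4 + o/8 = o*(o - 1/2)^2*(o + 1/2)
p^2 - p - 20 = (p - 5)*(p + 4)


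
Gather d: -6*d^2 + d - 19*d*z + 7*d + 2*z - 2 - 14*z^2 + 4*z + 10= -6*d^2 + d*(8 - 19*z) - 14*z^2 + 6*z + 8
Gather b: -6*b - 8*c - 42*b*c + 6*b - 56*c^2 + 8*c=-42*b*c - 56*c^2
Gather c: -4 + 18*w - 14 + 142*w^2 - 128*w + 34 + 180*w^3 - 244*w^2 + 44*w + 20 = 180*w^3 - 102*w^2 - 66*w + 36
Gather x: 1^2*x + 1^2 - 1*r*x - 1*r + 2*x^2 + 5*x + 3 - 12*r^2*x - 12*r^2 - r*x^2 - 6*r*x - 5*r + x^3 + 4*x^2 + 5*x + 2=-12*r^2 - 6*r + x^3 + x^2*(6 - r) + x*(-12*r^2 - 7*r + 11) + 6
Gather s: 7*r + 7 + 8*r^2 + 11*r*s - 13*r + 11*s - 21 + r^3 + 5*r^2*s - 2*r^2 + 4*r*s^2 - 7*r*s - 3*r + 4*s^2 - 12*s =r^3 + 6*r^2 - 9*r + s^2*(4*r + 4) + s*(5*r^2 + 4*r - 1) - 14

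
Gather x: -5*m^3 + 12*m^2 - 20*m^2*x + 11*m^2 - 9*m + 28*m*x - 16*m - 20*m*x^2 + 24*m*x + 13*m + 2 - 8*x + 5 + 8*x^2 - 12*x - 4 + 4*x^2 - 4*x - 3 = -5*m^3 + 23*m^2 - 12*m + x^2*(12 - 20*m) + x*(-20*m^2 + 52*m - 24)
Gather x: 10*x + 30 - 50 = 10*x - 20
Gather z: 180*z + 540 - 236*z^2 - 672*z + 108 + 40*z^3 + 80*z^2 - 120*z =40*z^3 - 156*z^2 - 612*z + 648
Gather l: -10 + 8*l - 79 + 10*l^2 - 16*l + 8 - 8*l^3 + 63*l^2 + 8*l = -8*l^3 + 73*l^2 - 81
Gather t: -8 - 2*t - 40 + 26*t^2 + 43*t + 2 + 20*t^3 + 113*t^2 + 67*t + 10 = 20*t^3 + 139*t^2 + 108*t - 36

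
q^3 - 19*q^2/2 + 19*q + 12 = (q - 6)*(q - 4)*(q + 1/2)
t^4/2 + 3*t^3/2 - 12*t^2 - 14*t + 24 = (t/2 + 1)*(t - 4)*(t - 1)*(t + 6)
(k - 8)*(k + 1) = k^2 - 7*k - 8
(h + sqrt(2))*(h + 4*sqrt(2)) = h^2 + 5*sqrt(2)*h + 8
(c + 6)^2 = c^2 + 12*c + 36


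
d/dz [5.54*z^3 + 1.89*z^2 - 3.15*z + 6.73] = 16.62*z^2 + 3.78*z - 3.15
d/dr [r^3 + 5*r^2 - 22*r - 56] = 3*r^2 + 10*r - 22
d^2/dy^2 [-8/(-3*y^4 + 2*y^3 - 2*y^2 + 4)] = 32*(2*y^2*(6*y^2 - 3*y + 2)^2 + (-9*y^2 + 3*y - 1)*(3*y^4 - 2*y^3 + 2*y^2 - 4))/(3*y^4 - 2*y^3 + 2*y^2 - 4)^3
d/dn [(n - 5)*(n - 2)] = 2*n - 7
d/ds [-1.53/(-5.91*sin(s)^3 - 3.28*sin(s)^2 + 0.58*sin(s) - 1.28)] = (-27.1269*sin(s)^2 - 10.0368*sin(s) + 0.8874)*cos(s)/(5.91*sin(s)^3 + 3.28*sin(s)^2 - 0.58*sin(s) + 1.28)^2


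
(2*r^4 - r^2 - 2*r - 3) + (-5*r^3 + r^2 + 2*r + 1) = 2*r^4 - 5*r^3 - 2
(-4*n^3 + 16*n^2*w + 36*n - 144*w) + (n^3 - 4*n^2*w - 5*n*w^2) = -3*n^3 + 12*n^2*w - 5*n*w^2 + 36*n - 144*w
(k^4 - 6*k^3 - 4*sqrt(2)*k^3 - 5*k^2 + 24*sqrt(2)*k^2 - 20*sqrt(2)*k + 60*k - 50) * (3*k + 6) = 3*k^5 - 12*sqrt(2)*k^4 - 12*k^4 - 51*k^3 + 48*sqrt(2)*k^3 + 84*sqrt(2)*k^2 + 150*k^2 - 120*sqrt(2)*k + 210*k - 300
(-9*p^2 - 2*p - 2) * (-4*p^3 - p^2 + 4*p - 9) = 36*p^5 + 17*p^4 - 26*p^3 + 75*p^2 + 10*p + 18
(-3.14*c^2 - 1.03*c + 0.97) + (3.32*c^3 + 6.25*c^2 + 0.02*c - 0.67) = 3.32*c^3 + 3.11*c^2 - 1.01*c + 0.3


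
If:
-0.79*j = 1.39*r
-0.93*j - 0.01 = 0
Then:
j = -0.01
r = 0.01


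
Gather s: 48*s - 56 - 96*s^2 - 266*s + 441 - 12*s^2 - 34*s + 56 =-108*s^2 - 252*s + 441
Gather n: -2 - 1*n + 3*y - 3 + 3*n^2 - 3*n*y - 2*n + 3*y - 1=3*n^2 + n*(-3*y - 3) + 6*y - 6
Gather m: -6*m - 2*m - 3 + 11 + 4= 12 - 8*m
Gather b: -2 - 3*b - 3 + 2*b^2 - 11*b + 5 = 2*b^2 - 14*b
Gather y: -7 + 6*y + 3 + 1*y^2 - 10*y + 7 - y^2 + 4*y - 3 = 0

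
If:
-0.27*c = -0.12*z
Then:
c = 0.444444444444444*z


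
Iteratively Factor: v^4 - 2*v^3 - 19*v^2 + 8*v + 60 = (v - 2)*(v^3 - 19*v - 30) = (v - 2)*(v + 3)*(v^2 - 3*v - 10) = (v - 2)*(v + 2)*(v + 3)*(v - 5)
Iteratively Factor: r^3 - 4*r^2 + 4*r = (r - 2)*(r^2 - 2*r) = (r - 2)^2*(r)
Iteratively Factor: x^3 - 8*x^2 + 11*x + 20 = (x - 4)*(x^2 - 4*x - 5) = (x - 4)*(x + 1)*(x - 5)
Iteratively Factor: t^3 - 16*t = (t - 4)*(t^2 + 4*t) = (t - 4)*(t + 4)*(t)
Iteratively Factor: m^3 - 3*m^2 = (m)*(m^2 - 3*m) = m*(m - 3)*(m)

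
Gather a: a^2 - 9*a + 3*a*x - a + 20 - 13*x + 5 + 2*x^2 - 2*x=a^2 + a*(3*x - 10) + 2*x^2 - 15*x + 25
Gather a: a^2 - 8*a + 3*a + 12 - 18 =a^2 - 5*a - 6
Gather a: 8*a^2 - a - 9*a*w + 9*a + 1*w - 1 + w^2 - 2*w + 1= 8*a^2 + a*(8 - 9*w) + w^2 - w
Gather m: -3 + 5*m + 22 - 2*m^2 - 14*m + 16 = -2*m^2 - 9*m + 35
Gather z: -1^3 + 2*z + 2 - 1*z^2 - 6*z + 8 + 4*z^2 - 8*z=3*z^2 - 12*z + 9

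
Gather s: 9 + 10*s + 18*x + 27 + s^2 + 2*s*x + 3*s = s^2 + s*(2*x + 13) + 18*x + 36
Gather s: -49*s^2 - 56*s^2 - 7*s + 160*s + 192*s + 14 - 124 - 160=-105*s^2 + 345*s - 270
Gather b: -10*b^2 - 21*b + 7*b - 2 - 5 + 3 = -10*b^2 - 14*b - 4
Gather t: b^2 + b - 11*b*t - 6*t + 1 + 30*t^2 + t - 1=b^2 + b + 30*t^2 + t*(-11*b - 5)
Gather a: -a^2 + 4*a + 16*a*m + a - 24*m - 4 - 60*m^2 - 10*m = -a^2 + a*(16*m + 5) - 60*m^2 - 34*m - 4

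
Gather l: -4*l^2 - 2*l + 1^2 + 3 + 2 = -4*l^2 - 2*l + 6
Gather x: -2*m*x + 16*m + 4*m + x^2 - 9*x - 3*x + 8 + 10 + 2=20*m + x^2 + x*(-2*m - 12) + 20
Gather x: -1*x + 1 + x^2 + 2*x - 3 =x^2 + x - 2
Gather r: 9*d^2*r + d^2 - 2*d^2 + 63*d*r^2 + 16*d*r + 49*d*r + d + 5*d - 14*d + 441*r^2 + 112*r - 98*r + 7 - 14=-d^2 - 8*d + r^2*(63*d + 441) + r*(9*d^2 + 65*d + 14) - 7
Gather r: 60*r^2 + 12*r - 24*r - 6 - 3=60*r^2 - 12*r - 9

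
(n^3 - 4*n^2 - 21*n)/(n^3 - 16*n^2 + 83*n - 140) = n*(n + 3)/(n^2 - 9*n + 20)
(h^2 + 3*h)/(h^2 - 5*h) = (h + 3)/(h - 5)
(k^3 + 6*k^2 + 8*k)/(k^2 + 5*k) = (k^2 + 6*k + 8)/(k + 5)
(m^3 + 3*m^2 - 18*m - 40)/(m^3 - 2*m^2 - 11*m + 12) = (m^2 + 7*m + 10)/(m^2 + 2*m - 3)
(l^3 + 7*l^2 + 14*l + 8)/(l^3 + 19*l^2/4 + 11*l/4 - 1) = 4*(l + 2)/(4*l - 1)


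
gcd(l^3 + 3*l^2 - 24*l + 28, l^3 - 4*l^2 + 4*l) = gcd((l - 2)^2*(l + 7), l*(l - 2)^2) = l^2 - 4*l + 4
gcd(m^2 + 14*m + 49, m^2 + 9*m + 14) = m + 7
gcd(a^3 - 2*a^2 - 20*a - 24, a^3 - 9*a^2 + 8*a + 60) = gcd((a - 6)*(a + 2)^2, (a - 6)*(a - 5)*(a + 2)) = a^2 - 4*a - 12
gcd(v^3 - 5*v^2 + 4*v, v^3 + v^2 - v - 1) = v - 1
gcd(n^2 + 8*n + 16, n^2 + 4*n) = n + 4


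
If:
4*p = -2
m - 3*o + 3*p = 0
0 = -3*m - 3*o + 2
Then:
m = 7/8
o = -5/24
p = -1/2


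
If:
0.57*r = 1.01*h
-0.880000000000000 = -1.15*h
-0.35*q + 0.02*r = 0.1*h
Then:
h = 0.77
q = -0.14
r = 1.36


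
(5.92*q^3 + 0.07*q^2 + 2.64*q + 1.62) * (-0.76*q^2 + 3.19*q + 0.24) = -4.4992*q^5 + 18.8316*q^4 - 0.3623*q^3 + 7.2072*q^2 + 5.8014*q + 0.3888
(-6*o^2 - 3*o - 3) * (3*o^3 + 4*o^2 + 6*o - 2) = -18*o^5 - 33*o^4 - 57*o^3 - 18*o^2 - 12*o + 6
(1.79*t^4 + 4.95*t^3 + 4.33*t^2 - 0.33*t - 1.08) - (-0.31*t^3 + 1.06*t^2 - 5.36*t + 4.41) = 1.79*t^4 + 5.26*t^3 + 3.27*t^2 + 5.03*t - 5.49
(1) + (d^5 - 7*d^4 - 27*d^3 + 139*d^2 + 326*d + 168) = d^5 - 7*d^4 - 27*d^3 + 139*d^2 + 326*d + 169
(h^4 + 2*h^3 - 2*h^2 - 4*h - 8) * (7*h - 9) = 7*h^5 + 5*h^4 - 32*h^3 - 10*h^2 - 20*h + 72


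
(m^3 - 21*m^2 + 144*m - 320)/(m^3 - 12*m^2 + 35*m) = (m^2 - 16*m + 64)/(m*(m - 7))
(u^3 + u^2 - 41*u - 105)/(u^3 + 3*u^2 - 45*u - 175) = (u + 3)/(u + 5)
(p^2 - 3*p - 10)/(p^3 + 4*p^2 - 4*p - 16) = (p - 5)/(p^2 + 2*p - 8)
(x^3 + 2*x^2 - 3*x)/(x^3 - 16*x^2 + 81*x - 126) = x*(x^2 + 2*x - 3)/(x^3 - 16*x^2 + 81*x - 126)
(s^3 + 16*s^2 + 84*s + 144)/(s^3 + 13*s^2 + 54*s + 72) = (s + 6)/(s + 3)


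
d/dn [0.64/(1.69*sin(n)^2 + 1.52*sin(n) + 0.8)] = -(2.1632*sin(n) + 0.9728)*cos(n)/(1.69*sin(n)^2 + 1.52*sin(n) + 0.8)^2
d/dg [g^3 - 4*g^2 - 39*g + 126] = 3*g^2 - 8*g - 39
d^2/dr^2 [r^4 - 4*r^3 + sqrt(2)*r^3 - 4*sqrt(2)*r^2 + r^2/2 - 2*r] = 12*r^2 - 24*r + 6*sqrt(2)*r - 8*sqrt(2) + 1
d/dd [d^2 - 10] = 2*d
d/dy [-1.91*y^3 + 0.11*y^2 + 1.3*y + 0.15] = -5.73*y^2 + 0.22*y + 1.3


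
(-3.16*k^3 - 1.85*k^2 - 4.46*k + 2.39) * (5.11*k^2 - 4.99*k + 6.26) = -16.1476*k^5 + 6.3149*k^4 - 33.3407*k^3 + 22.8873*k^2 - 39.8457*k + 14.9614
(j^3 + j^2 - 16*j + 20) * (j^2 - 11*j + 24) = j^5 - 10*j^4 - 3*j^3 + 220*j^2 - 604*j + 480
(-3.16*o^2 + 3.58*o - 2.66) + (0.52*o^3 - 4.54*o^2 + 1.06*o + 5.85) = 0.52*o^3 - 7.7*o^2 + 4.64*o + 3.19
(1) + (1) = 2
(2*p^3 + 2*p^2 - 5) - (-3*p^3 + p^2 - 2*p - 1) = 5*p^3 + p^2 + 2*p - 4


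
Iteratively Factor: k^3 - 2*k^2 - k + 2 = (k - 1)*(k^2 - k - 2) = (k - 2)*(k - 1)*(k + 1)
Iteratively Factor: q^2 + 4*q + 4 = (q + 2)*(q + 2)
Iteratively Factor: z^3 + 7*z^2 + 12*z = (z + 3)*(z^2 + 4*z) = (z + 3)*(z + 4)*(z)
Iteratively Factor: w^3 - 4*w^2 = (w)*(w^2 - 4*w) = w^2*(w - 4)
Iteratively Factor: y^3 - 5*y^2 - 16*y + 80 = (y - 5)*(y^2 - 16) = (y - 5)*(y + 4)*(y - 4)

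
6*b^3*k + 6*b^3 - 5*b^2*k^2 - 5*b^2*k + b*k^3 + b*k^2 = (-3*b + k)*(-2*b + k)*(b*k + b)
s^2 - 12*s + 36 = (s - 6)^2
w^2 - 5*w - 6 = (w - 6)*(w + 1)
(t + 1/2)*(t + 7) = t^2 + 15*t/2 + 7/2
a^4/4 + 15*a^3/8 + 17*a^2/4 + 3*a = a*(a/4 + 1)*(a + 3/2)*(a + 2)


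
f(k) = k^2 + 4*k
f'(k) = 2*k + 4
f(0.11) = 0.45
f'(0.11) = 4.22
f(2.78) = 18.85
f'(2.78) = 9.56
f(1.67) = 9.47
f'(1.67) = 7.34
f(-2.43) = -3.82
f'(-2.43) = -0.86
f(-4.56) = 2.55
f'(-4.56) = -5.12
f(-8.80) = 42.24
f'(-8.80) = -13.60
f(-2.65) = -3.58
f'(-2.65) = -1.30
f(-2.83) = -3.31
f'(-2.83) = -1.66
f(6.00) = 60.00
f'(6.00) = 16.00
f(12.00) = 192.00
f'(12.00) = 28.00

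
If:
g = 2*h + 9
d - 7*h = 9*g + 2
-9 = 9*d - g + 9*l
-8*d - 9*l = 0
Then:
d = -166/23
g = 41/23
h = -83/23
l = 1328/207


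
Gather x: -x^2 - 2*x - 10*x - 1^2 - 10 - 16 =-x^2 - 12*x - 27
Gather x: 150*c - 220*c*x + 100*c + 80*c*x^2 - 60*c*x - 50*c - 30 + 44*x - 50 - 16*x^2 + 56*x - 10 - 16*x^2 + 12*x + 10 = 200*c + x^2*(80*c - 32) + x*(112 - 280*c) - 80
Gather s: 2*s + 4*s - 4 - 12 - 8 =6*s - 24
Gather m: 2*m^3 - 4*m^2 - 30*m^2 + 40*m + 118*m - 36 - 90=2*m^3 - 34*m^2 + 158*m - 126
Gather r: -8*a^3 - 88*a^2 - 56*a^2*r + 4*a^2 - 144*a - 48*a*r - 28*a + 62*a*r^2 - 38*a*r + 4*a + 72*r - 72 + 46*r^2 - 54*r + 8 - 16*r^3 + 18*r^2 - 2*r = -8*a^3 - 84*a^2 - 168*a - 16*r^3 + r^2*(62*a + 64) + r*(-56*a^2 - 86*a + 16) - 64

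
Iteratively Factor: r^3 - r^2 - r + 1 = (r + 1)*(r^2 - 2*r + 1) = (r - 1)*(r + 1)*(r - 1)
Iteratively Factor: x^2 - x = (x - 1)*(x)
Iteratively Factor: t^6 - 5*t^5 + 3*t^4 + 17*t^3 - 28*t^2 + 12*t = (t - 3)*(t^5 - 2*t^4 - 3*t^3 + 8*t^2 - 4*t) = (t - 3)*(t - 1)*(t^4 - t^3 - 4*t^2 + 4*t) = t*(t - 3)*(t - 1)*(t^3 - t^2 - 4*t + 4) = t*(t - 3)*(t - 1)^2*(t^2 - 4) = t*(t - 3)*(t - 1)^2*(t + 2)*(t - 2)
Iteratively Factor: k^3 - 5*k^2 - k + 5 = (k - 1)*(k^2 - 4*k - 5) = (k - 1)*(k + 1)*(k - 5)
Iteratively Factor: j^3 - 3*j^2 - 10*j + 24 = (j - 2)*(j^2 - j - 12) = (j - 2)*(j + 3)*(j - 4)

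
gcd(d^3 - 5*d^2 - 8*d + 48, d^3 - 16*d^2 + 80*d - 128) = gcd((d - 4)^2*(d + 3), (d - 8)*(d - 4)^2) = d^2 - 8*d + 16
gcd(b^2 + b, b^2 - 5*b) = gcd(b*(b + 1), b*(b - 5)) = b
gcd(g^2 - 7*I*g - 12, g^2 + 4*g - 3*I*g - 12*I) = g - 3*I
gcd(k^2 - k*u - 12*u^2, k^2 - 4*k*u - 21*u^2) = k + 3*u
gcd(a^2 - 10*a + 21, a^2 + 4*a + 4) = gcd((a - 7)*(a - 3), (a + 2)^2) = 1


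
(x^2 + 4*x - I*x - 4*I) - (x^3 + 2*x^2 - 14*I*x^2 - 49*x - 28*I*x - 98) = -x^3 - x^2 + 14*I*x^2 + 53*x + 27*I*x + 98 - 4*I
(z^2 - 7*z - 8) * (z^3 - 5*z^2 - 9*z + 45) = z^5 - 12*z^4 + 18*z^3 + 148*z^2 - 243*z - 360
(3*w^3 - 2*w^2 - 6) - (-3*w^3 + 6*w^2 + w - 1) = 6*w^3 - 8*w^2 - w - 5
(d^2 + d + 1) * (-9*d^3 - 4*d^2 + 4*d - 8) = -9*d^5 - 13*d^4 - 9*d^3 - 8*d^2 - 4*d - 8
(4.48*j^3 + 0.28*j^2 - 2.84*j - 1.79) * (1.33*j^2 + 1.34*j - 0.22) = 5.9584*j^5 + 6.3756*j^4 - 4.3876*j^3 - 6.2479*j^2 - 1.7738*j + 0.3938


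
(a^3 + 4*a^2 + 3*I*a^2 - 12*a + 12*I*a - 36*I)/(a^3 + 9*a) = (a^2 + 4*a - 12)/(a*(a - 3*I))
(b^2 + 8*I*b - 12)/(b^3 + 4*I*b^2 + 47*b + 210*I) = (b + 2*I)/(b^2 - 2*I*b + 35)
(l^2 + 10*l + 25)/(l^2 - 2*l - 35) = (l + 5)/(l - 7)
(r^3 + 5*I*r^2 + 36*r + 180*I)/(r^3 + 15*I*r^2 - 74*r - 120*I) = (r - 6*I)/(r + 4*I)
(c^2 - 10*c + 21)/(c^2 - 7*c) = (c - 3)/c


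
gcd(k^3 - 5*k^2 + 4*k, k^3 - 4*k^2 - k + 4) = k^2 - 5*k + 4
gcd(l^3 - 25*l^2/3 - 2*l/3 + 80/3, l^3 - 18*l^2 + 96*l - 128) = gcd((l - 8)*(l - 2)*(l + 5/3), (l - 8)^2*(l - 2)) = l^2 - 10*l + 16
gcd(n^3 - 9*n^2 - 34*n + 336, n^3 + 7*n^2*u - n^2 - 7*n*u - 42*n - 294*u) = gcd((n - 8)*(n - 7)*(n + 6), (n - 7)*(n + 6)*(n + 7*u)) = n^2 - n - 42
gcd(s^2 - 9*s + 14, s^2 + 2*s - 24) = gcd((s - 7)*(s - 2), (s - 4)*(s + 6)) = 1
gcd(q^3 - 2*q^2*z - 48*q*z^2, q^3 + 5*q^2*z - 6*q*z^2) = q^2 + 6*q*z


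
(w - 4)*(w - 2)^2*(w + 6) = w^4 - 2*w^3 - 28*w^2 + 104*w - 96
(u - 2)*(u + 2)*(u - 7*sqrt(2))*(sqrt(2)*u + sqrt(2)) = sqrt(2)*u^4 - 14*u^3 + sqrt(2)*u^3 - 14*u^2 - 4*sqrt(2)*u^2 - 4*sqrt(2)*u + 56*u + 56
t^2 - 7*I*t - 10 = (t - 5*I)*(t - 2*I)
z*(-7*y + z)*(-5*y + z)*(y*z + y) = 35*y^3*z^2 + 35*y^3*z - 12*y^2*z^3 - 12*y^2*z^2 + y*z^4 + y*z^3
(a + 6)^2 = a^2 + 12*a + 36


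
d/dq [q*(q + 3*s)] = 2*q + 3*s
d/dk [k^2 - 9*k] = 2*k - 9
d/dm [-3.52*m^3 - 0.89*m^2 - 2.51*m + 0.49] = -10.56*m^2 - 1.78*m - 2.51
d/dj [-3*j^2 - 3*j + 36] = -6*j - 3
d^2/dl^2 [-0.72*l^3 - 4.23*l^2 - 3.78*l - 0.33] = -4.32*l - 8.46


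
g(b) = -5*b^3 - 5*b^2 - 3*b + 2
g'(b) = -15*b^2 - 10*b - 3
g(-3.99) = 251.98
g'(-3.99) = -201.90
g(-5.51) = 703.15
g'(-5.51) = -403.30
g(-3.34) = 142.54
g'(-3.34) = -136.93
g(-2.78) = 79.12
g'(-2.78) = -91.13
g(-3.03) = 104.28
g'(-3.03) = -110.41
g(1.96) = -60.74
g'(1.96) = -80.22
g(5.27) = -884.49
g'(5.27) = -472.29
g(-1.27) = 7.99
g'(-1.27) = -14.49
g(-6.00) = 920.00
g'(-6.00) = -483.00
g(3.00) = -187.00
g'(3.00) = -168.00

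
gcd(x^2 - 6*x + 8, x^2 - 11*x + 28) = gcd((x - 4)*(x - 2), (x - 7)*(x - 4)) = x - 4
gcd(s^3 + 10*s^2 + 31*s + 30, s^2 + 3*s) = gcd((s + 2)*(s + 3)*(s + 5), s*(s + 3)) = s + 3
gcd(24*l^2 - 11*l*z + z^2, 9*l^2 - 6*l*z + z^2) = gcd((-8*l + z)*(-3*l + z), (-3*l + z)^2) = -3*l + z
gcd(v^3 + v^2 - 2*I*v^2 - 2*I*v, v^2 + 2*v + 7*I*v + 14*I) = 1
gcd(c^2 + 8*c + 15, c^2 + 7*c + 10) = c + 5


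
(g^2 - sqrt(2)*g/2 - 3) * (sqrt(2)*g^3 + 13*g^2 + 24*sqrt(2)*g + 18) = sqrt(2)*g^5 + 12*g^4 + 29*sqrt(2)*g^3/2 - 45*g^2 - 81*sqrt(2)*g - 54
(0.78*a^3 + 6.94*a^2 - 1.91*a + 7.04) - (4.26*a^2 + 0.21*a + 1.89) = 0.78*a^3 + 2.68*a^2 - 2.12*a + 5.15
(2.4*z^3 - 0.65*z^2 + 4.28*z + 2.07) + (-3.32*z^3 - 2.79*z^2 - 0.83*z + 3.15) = -0.92*z^3 - 3.44*z^2 + 3.45*z + 5.22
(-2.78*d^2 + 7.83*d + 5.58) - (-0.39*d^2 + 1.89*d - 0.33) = -2.39*d^2 + 5.94*d + 5.91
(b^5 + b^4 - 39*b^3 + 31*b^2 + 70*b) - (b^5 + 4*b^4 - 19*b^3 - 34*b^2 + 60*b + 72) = -3*b^4 - 20*b^3 + 65*b^2 + 10*b - 72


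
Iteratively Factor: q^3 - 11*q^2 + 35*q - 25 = (q - 1)*(q^2 - 10*q + 25) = (q - 5)*(q - 1)*(q - 5)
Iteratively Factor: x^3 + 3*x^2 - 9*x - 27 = (x - 3)*(x^2 + 6*x + 9) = (x - 3)*(x + 3)*(x + 3)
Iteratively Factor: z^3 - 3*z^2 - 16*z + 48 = (z - 4)*(z^2 + z - 12) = (z - 4)*(z - 3)*(z + 4)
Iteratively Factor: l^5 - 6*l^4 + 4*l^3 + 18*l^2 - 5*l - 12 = (l + 1)*(l^4 - 7*l^3 + 11*l^2 + 7*l - 12) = (l + 1)^2*(l^3 - 8*l^2 + 19*l - 12) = (l - 4)*(l + 1)^2*(l^2 - 4*l + 3) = (l - 4)*(l - 1)*(l + 1)^2*(l - 3)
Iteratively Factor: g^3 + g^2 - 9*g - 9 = (g - 3)*(g^2 + 4*g + 3) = (g - 3)*(g + 3)*(g + 1)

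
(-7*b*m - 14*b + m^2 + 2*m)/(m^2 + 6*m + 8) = (-7*b + m)/(m + 4)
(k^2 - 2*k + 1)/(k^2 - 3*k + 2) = (k - 1)/(k - 2)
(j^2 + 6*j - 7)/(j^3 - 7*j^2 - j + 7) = (j + 7)/(j^2 - 6*j - 7)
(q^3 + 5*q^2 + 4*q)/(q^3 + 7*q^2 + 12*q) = (q + 1)/(q + 3)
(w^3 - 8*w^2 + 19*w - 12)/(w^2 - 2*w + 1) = (w^2 - 7*w + 12)/(w - 1)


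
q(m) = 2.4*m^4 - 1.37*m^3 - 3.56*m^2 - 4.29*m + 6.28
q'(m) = 9.6*m^3 - 4.11*m^2 - 7.12*m - 4.29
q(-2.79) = 165.71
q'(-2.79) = -224.91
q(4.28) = 620.65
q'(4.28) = 642.61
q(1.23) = -1.44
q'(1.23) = -1.40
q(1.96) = 9.30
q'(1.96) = 38.25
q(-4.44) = 1007.76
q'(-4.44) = -893.97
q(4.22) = 582.95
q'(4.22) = 613.92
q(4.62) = 868.78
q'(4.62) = 821.76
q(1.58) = 0.17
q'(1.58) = 12.07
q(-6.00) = 3310.18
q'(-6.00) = -2183.13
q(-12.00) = 51678.88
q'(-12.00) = -17099.49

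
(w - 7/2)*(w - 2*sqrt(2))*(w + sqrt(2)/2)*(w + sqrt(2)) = w^4 - 7*w^3/2 - sqrt(2)*w^3/2 - 5*w^2 + 7*sqrt(2)*w^2/4 - 2*sqrt(2)*w + 35*w/2 + 7*sqrt(2)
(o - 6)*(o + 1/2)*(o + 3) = o^3 - 5*o^2/2 - 39*o/2 - 9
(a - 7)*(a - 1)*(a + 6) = a^3 - 2*a^2 - 41*a + 42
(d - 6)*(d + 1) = d^2 - 5*d - 6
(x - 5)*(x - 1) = x^2 - 6*x + 5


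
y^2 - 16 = (y - 4)*(y + 4)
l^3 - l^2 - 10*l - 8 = (l - 4)*(l + 1)*(l + 2)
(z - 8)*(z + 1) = z^2 - 7*z - 8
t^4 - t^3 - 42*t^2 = t^2*(t - 7)*(t + 6)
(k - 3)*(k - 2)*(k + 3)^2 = k^4 + k^3 - 15*k^2 - 9*k + 54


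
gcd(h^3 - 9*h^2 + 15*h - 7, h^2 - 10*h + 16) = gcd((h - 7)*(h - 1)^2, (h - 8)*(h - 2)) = 1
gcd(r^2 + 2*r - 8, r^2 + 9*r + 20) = r + 4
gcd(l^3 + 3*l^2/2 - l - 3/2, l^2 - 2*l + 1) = l - 1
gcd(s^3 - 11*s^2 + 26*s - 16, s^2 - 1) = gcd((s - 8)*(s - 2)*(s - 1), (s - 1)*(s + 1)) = s - 1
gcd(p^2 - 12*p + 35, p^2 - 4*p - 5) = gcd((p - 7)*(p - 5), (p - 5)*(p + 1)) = p - 5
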